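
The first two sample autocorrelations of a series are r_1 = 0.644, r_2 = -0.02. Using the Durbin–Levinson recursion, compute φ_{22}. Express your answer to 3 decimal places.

φ_{22} = (r_2 − r_1²) / (1 − r_1²)
r_1² = (0.644)² = 0.414736
Numerator = -0.02 − 0.4147 = -0.4347; denominator = 1 − 0.4147 = 0.5853
φ_{22} = -0.4347 / 0.5853 = -0.743

-0.743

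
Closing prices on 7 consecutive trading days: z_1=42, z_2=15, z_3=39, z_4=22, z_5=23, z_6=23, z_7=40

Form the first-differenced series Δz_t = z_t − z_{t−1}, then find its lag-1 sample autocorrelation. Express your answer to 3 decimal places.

-0.568

First differences Δz: -27, 24, -17, 1, 0, 17
Mean of differences = -0.3333
Numerator Σ(Δz_t−Δz̄)(Δz_{t+1}−Δz̄) = -1070.4444
Denominator Σ(Δz_t−Δz̄)² = 1883.3333
r_1(Δz) = -1070.4444 / 1883.3333 = -0.568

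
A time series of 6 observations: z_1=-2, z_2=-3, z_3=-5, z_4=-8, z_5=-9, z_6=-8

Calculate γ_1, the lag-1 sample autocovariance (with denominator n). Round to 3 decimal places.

Mean z̄ = (-2 − 3 − 5 − 8 − 9 − 8)/6 = -5.8333
Deviations: 3.8333, 2.8333, 0.8333, -2.1667, -3.1667, -2.1667
Σ_{t=1}^{5}(z_t−z̄)(z_{t+1}−z̄) = 25.1389
γ_1 = 25.1389 / 6 = 4.190

4.190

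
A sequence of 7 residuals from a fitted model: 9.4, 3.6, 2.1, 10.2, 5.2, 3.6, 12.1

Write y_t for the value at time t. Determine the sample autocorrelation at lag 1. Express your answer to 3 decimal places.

Mean ȳ = (9.4 + 3.6 + 2.1 + 10.2 + 5.2 + 3.6 + 12.1)/7 = 6.6000
Deviations from mean: 2.8000, -3.0000, -4.5000, 3.6000, -1.4000, -3.0000, 5.5000
Σ(y_t−ȳ)(y_{t+1}−ȳ) = (-8.4000) + (13.5000) + (-16.2000) + (-5.0400) + (4.2000) + (-16.5000) = -28.4400
Denominator Σ(y_t−ȳ)² = 91.2600
r_1 = -28.4400 / 91.2600 = -0.312

-0.312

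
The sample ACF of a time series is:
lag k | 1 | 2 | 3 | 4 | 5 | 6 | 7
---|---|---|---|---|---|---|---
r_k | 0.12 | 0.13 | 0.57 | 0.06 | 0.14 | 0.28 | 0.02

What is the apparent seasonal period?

3

The largest autocorrelation is r_3 = 0.57, with a weaker echo at lag 6 (0.28); the remaining lags stay at or below 0.14.
The dominant spike at lag 3 indicates a seasonal period of 3.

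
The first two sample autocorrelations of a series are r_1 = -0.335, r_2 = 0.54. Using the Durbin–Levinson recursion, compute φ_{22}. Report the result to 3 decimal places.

0.482

φ_{22} = (r_2 − r_1²) / (1 − r_1²)
r_1² = (-0.335)² = 0.112225
Numerator = 0.54 − 0.1122 = 0.4278; denominator = 1 − 0.1122 = 0.8878
φ_{22} = 0.4278 / 0.8878 = 0.482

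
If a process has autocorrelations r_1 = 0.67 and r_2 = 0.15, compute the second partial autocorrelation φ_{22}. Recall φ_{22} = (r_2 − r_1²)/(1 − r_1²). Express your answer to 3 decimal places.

-0.542

φ_{22} = (r_2 − r_1²) / (1 − r_1²)
r_1² = (0.67)² = 0.4489
Numerator = 0.15 − 0.4489 = -0.2989; denominator = 1 − 0.4489 = 0.5511
φ_{22} = -0.2989 / 0.5511 = -0.542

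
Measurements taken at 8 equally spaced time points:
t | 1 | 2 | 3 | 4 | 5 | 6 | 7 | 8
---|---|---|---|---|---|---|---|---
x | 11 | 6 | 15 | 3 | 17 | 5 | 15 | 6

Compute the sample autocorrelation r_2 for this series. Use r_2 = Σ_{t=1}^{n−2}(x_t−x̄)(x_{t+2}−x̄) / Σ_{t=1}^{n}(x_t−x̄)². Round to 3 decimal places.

0.768

Mean x̄ = (11 + 6 + 15 + 3 + 17 + 5 + 15 + 6)/8 = 9.7500
Deviations from mean: 1.2500, -3.7500, 5.2500, -6.7500, 7.2500, -4.7500, 5.2500, -3.7500
Numerator Σ_{t=1}^{6}(x_t−x̄)(x_{t+2}−x̄) = 157.8750
Denominator Σ(x_t−x̄)² = 205.5000
r_2 = 157.8750 / 205.5000 = 0.768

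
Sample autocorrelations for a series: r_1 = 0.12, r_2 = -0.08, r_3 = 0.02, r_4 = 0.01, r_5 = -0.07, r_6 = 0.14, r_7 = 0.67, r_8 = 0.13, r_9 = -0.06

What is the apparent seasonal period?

7

The largest autocorrelation is r_7 = 0.67; the remaining lags stay at or below 0.14.
The dominant spike at lag 7 indicates a seasonal period of 7.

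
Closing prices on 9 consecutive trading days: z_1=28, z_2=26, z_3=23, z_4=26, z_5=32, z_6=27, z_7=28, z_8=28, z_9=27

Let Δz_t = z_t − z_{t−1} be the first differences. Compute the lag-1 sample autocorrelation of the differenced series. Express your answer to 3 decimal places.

-0.233

First differences Δz: -2, -3, 3, 6, -5, 1, 0, -1
Mean of differences = -0.1250
Numerator Σ(Δz_t−Δz̄)(Δz_{t+1}−Δz̄) = -19.7656
Denominator Σ(Δz_t−Δz̄)² = 84.8750
r_1(Δz) = -19.7656 / 84.8750 = -0.233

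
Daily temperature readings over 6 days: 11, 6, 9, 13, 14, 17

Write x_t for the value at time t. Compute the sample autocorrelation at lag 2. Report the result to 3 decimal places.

-0.065

Mean x̄ = (11 + 6 + 9 + 13 + 14 + 17)/6 = 11.6667
Deviations from mean: -0.6667, -5.6667, -2.6667, 1.3333, 2.3333, 5.3333
Numerator Σ_{t=1}^{4}(x_t−x̄)(x_{t+2}−x̄) = -4.8889
Denominator Σ(x_t−x̄)² = 75.3333
r_2 = -4.8889 / 75.3333 = -0.065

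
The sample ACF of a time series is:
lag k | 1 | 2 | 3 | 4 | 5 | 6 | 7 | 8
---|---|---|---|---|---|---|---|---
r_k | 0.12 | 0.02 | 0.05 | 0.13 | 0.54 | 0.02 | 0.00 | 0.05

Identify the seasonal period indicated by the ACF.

The largest autocorrelation is r_5 = 0.54; the remaining lags stay at or below 0.13.
The dominant spike at lag 5 indicates a seasonal period of 5.

5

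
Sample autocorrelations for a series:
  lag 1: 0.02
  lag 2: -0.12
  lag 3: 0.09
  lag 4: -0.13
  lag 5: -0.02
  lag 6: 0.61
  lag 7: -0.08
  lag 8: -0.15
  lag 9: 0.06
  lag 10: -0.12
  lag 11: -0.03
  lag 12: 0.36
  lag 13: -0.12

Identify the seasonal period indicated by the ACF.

6

The largest autocorrelation is r_6 = 0.61, with a weaker echo at lag 12 (0.36); the remaining lags stay at or below 0.09.
The dominant spike at lag 6 indicates a seasonal period of 6.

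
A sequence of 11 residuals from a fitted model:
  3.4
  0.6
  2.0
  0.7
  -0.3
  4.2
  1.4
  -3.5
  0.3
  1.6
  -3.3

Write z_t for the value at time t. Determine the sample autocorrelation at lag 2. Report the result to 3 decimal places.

Mean z̄ = (3.4 + 0.6 + 2.0 + 0.7 − 0.3 + 4.2 + 1.4 − 3.5 + 0.3 + 1.6 − 3.3)/11 = 0.6455
Numerator Σ_{t=1}^{9}(z_t−z̄)(z_{t+2}−z̄) = -15.6614
Denominator Σ(z_t−z̄)² = 57.3073
r_2 = -15.6614 / 57.3073 = -0.273

-0.273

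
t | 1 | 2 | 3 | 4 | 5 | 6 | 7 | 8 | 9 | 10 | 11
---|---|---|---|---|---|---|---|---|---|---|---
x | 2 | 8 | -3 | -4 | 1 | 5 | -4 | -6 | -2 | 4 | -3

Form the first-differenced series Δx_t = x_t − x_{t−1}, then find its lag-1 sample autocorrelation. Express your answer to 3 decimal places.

First differences Δx: 6, -11, -1, 5, 4, -9, -2, 4, 6, -7
Mean of differences = -0.5000
Numerator Σ(Δx_t−Δx̄)(Δx_{t+1}−Δx̄) = -86.2500
Denominator Σ(Δx_t−Δx̄)² = 382.5000
r_1(Δx) = -86.2500 / 382.5000 = -0.225

-0.225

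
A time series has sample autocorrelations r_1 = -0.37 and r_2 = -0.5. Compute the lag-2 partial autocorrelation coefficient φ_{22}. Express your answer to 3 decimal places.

φ_{22} = (r_2 − r_1²) / (1 − r_1²)
r_1² = (-0.37)² = 0.1369
Numerator = -0.5 − 0.1369 = -0.6369; denominator = 1 − 0.1369 = 0.8631
φ_{22} = -0.6369 / 0.8631 = -0.738

-0.738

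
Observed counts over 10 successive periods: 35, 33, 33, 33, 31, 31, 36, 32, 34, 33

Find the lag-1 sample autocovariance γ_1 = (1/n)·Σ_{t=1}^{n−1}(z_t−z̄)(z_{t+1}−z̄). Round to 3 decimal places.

Mean z̄ = (35 + 33 + 33 + 33 + 31 + 31 + 36 + 32 + 34 + 33)/10 = 33.1000
Σ_{t=1}^{9}(z_t−z̄)(z_{t+1}−z̄) = -5.9100
γ_1 = -5.9100 / 10 = -0.591

-0.591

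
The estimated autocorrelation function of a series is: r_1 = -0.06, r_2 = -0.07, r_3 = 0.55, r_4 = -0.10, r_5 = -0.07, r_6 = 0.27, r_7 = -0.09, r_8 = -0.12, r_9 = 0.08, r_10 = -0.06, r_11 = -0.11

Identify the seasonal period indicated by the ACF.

The largest autocorrelation is r_3 = 0.55, with a weaker echo at lag 6 (0.27); the remaining lags stay at or below 0.08.
The dominant spike at lag 3 indicates a seasonal period of 3.

3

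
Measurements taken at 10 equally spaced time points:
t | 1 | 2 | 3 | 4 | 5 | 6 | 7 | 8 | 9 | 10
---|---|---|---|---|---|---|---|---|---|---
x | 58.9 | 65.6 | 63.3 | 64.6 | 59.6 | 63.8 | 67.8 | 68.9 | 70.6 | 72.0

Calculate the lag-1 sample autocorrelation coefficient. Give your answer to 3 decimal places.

Mean x̄ = (58.9 + 65.6 + 63.3 + 64.6 + 59.6 + 63.8 + 67.8 + 68.9 + 70.6 + 72.0)/10 = 65.5100
Numerator Σ_{t=1}^{9}(x_t−x̄)(x_{t+1}−x̄) = 70.8379
Denominator Σ(x_t−x̄)² = 172.0290
r_1 = 70.8379 / 172.0290 = 0.412

0.412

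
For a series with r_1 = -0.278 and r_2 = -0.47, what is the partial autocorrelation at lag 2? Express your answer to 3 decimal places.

-0.593

φ_{22} = (r_2 − r_1²) / (1 − r_1²)
r_1² = (-0.278)² = 0.077284
Numerator = -0.47 − 0.0773 = -0.5473; denominator = 1 − 0.0773 = 0.9227
φ_{22} = -0.5473 / 0.9227 = -0.593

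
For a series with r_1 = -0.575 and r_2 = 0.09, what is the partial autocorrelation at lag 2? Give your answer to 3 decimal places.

-0.359

φ_{22} = (r_2 − r_1²) / (1 − r_1²)
r_1² = (-0.575)² = 0.330625
Numerator = 0.09 − 0.3306 = -0.2406; denominator = 1 − 0.3306 = 0.6694
φ_{22} = -0.2406 / 0.6694 = -0.359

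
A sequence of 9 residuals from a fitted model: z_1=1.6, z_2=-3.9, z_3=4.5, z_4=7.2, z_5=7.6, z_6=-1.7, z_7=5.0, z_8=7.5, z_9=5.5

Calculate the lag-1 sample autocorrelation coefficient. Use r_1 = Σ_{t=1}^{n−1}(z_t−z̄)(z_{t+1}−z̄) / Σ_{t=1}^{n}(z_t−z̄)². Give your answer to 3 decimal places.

0.072

Mean z̄ = (1.6 − 3.9 + 4.5 + 7.2 + 7.6 − 1.7 + 5.0 + 7.5 + 5.5)/9 = 3.7000
Numerator Σ_{t=1}^{8}(z_t−z̄)(z_{t+1}−z̄) = 10.0300
Denominator Σ(z_t−z̄)² = 138.8000
r_1 = 10.0300 / 138.8000 = 0.072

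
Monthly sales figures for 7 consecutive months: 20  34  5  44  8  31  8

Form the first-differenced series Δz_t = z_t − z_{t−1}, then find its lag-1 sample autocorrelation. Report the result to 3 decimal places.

-0.881

First differences Δz: 14, -29, 39, -36, 23, -23
Mean of differences = -2.0000
Numerator Σ(Δz_t−Δz̄)(Δz_{t+1}−Δz̄) = -4308.0000
Denominator Σ(Δz_t−Δz̄)² = 4888.0000
r_1(Δz) = -4308.0000 / 4888.0000 = -0.881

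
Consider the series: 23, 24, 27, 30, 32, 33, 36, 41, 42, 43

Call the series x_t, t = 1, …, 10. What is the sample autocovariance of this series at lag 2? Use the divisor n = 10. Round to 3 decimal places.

Mean x̄ = (23 + 24 + 27 + 30 + 32 + 33 + 36 + 41 + 42 + 43)/10 = 33.1000
Σ_{t=1}^{8}(x_t−x̄)(x_{t+2}−x̄) = 196.8800
γ_2 = 196.8800 / 10 = 19.688

19.688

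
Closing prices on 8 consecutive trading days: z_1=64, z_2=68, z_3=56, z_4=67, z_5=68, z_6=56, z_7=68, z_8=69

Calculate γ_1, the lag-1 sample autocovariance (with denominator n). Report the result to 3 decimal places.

-10.969

Mean z̄ = (64 + 68 + 56 + 67 + 68 + 56 + 68 + 69)/8 = 64.5000
Deviations: -0.5000, 3.5000, -8.5000, 2.5000, 3.5000, -8.5000, 3.5000, 4.5000
Σ_{t=1}^{7}(z_t−z̄)(z_{t+1}−z̄) = -87.7500
γ_1 = -87.7500 / 8 = -10.969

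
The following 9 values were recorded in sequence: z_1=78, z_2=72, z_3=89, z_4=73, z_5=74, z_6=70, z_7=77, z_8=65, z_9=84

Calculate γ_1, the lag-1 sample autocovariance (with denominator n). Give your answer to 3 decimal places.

Mean z̄ = (78 + 72 + 89 + 73 + 74 + 70 + 77 + 65 + 84)/9 = 75.7778
Σ_{t=1}^{8}(z_t−z̄)(z_{t+1}−z̄) = -188.7160
γ_1 = -188.7160 / 9 = -20.968

-20.968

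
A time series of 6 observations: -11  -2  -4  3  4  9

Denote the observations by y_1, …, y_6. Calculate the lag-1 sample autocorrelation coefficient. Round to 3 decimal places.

0.268

Mean ȳ = (-11 − 2 − 4 + 3 + 4 + 9)/6 = -0.1667
Deviations from mean: -10.8333, -1.8333, -3.8333, 3.1667, 4.1667, 9.1667
Σ(y_t−ȳ)(y_{t+1}−ȳ) = (19.8611) + (7.0278) + (-12.1389) + (13.1944) + (38.1944) = 66.1389
Denominator Σ(y_t−ȳ)² = 246.8333
r_1 = 66.1389 / 246.8333 = 0.268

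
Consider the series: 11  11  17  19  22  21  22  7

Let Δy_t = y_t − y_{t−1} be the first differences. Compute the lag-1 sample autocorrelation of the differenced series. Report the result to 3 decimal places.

First differences Δy: 0, 6, 2, 3, -1, 1, -15
Mean of differences = -0.5714
Numerator Σ(Δy_t−Δȳ)(Δy_{t+1}−Δȳ) = 4.9592
Denominator Σ(Δy_t−Δȳ)² = 273.7143
r_1(Δy) = 4.9592 / 273.7143 = 0.018

0.018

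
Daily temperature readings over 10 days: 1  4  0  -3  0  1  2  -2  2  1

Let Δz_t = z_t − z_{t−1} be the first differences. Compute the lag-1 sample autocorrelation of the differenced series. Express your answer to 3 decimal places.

First differences Δz: 3, -4, -3, 3, 1, 1, -4, 4, -1
Mean of differences = 0.0000
Numerator Σ(Δz_t−Δz̄)(Δz_{t+1}−Δz̄) = -29.0000
Denominator Σ(Δz_t−Δz̄)² = 78.0000
r_1(Δz) = -29.0000 / 78.0000 = -0.372

-0.372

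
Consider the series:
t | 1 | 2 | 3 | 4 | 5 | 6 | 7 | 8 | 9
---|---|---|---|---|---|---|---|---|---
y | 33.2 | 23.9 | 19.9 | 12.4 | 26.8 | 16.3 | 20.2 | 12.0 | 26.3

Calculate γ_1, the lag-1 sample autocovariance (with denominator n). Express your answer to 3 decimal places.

-7.648

Mean ȳ = (33.2 + 23.9 + 19.9 + 12.4 + 26.8 + 16.3 + 20.2 + 12.0 + 26.3)/9 = 21.2222
Σ_{t=1}^{8}(y_t−ȳ)(y_{t+1}−ȳ) = -68.8349
γ_1 = -68.8349 / 9 = -7.648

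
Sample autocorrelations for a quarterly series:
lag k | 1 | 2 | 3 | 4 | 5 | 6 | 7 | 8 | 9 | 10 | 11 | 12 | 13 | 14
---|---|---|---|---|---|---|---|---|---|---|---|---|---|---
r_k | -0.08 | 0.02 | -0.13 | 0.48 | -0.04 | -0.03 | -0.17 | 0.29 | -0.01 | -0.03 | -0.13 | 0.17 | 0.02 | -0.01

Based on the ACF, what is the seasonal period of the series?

The largest autocorrelation is r_4 = 0.48, with weaker echoes at lags 8 (0.29) and 12 (0.17); the remaining lags stay at or below 0.02.
The dominant spike at lag 4 indicates a seasonal period of 4.

4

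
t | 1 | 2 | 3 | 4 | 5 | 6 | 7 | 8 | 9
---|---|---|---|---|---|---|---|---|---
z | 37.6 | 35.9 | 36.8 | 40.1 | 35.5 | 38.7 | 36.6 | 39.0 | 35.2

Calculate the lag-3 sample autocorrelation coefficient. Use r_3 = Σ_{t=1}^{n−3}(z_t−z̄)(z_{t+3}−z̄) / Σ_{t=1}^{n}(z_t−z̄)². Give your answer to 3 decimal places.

Mean z̄ = (37.6 + 35.9 + 36.8 + 40.1 + 35.5 + 38.7 + 36.6 + 39.0 + 35.2)/9 = 37.2667
Numerator Σ_{t=1}^{6}(z_t−z̄)(z_{t+3}−z̄) = -5.2233
Denominator Σ(z_t−z̄)² = 23.1200
r_3 = -5.2233 / 23.1200 = -0.226

-0.226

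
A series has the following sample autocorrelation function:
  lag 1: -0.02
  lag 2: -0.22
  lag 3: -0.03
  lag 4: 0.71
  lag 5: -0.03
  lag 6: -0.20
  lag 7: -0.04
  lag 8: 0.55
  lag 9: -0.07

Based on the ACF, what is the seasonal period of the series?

4

The largest autocorrelation is r_4 = 0.71, with a weaker echo at lag 8 (0.55); the remaining lags stay at or below -0.02.
The dominant spike at lag 4 indicates a seasonal period of 4.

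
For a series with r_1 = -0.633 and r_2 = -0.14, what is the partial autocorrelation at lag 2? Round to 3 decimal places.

φ_{22} = (r_2 − r_1²) / (1 − r_1²)
r_1² = (-0.633)² = 0.400689
Numerator = -0.14 − 0.4007 = -0.5407; denominator = 1 − 0.4007 = 0.5993
φ_{22} = -0.5407 / 0.5993 = -0.902

-0.902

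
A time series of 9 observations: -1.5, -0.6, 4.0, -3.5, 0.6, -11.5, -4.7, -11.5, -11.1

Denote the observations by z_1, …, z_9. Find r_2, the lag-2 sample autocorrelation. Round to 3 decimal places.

Mean z̄ = (-1.5 − 0.6 + 4.0 − 3.5 + 0.6 − 11.5 − 4.7 − 11.5 − 11.1)/9 = -4.4222
Σ(z_t−z̄)(z_{t+2}−z̄) = (24.6116) + (3.5249) + (42.2983) + (-6.5273) + (-1.3951) + (50.0949) + (1.8549) = 114.4623
Denominator Σ(z_t−z̄)² = 265.0156
r_2 = 114.4623 / 265.0156 = 0.432

0.432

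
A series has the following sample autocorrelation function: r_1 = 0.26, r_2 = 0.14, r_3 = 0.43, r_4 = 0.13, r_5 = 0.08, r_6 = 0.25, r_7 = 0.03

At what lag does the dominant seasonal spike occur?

The largest autocorrelation is r_3 = 0.43; the remaining lags stay at or below 0.26. The elevated value at lag 1 (0.26), dropping to 0.14 at lag 2, reflects decaying short-term dependence rather than seasonality.
The dominant spike at lag 3 indicates a seasonal period of 3.

3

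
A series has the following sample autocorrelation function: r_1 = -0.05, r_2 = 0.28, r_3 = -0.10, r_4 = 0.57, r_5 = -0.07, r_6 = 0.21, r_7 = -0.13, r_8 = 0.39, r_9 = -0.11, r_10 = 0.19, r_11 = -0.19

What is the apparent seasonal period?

The largest autocorrelation is r_4 = 0.57, with a weaker echo at lag 8 (0.39); the remaining lags stay at or below 0.28.
The dominant spike at lag 4 indicates a seasonal period of 4.

4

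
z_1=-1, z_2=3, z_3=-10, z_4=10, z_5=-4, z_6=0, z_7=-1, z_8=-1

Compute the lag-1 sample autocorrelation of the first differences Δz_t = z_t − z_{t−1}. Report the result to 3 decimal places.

-0.817

First differences Δz: 4, -13, 20, -14, 4, -1, 0
Mean of differences = 0.0000
Numerator Σ(Δz_t−Δz̄)(Δz_{t+1}−Δz̄) = -652.0000
Denominator Σ(Δz_t−Δz̄)² = 798.0000
r_1(Δz) = -652.0000 / 798.0000 = -0.817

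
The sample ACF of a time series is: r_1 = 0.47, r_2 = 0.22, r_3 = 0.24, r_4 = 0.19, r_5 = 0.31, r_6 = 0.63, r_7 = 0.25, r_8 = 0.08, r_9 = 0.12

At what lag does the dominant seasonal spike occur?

The largest autocorrelation is r_6 = 0.63; the remaining lags stay at or below 0.47. The elevated value at lag 1 (0.47), dropping to 0.22 at lag 2, reflects decaying short-term dependence rather than seasonality.
The dominant spike at lag 6 indicates a seasonal period of 6.

6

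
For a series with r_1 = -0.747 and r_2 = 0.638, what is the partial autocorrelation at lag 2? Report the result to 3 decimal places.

φ_{22} = (r_2 − r_1²) / (1 − r_1²)
r_1² = (-0.747)² = 0.558009
Numerator = 0.638 − 0.5580 = 0.0800; denominator = 1 − 0.5580 = 0.4420
φ_{22} = 0.0800 / 0.4420 = 0.181

0.181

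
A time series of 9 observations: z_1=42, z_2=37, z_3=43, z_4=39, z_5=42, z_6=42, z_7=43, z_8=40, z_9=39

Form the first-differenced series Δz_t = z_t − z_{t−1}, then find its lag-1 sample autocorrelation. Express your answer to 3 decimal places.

-0.678

First differences Δz: -5, 6, -4, 3, 0, 1, -3, -1
Mean of differences = -0.3750
Numerator Σ(Δz_t−Δz̄)(Δz_{t+1}−Δz̄) = -65.0156
Denominator Σ(Δz_t−Δz̄)² = 95.8750
r_1(Δz) = -65.0156 / 95.8750 = -0.678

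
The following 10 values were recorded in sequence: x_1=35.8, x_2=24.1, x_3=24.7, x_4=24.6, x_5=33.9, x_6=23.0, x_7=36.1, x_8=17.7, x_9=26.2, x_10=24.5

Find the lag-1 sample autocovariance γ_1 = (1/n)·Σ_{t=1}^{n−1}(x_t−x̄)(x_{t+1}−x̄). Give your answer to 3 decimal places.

Mean x̄ = (35.8 + 24.1 + 24.7 + 24.6 + 33.9 + 23.0 + 36.1 + 17.7 + 26.2 + 24.5)/10 = 27.0600
Σ_{t=1}^{9}(x_t−x̄)(x_{t+1}−x̄) = -168.7416
γ_1 = -168.7416 / 10 = -16.874

-16.874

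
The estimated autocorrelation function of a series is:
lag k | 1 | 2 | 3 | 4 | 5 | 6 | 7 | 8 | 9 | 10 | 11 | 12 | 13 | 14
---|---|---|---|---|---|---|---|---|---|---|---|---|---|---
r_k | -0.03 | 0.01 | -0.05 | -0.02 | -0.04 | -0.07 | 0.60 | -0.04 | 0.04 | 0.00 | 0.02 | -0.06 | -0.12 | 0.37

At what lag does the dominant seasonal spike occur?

7

The largest autocorrelation is r_7 = 0.60, with a weaker echo at lag 14 (0.37); the remaining lags stay at or below 0.04.
The dominant spike at lag 7 indicates a seasonal period of 7.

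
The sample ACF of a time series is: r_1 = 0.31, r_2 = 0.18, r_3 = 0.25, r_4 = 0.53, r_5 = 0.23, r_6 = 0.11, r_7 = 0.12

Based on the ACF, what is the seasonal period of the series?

The largest autocorrelation is r_4 = 0.53; the remaining lags stay at or below 0.31. The elevated value at lag 1 (0.31), dropping to 0.18 at lag 2, reflects decaying short-term dependence rather than seasonality.
The dominant spike at lag 4 indicates a seasonal period of 4.

4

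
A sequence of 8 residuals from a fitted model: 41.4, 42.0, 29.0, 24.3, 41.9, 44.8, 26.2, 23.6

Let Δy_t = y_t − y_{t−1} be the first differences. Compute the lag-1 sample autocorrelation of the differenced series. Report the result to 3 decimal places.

First differences Δy: 0.6, -13.0, -4.7, 17.6, 2.9, -18.6, -2.6
Mean of differences = -2.5429
Numerator Σ(Δy_t−Δȳ)(Δy_{t+1}−Δȳ) = -30.6033
Denominator Σ(Δy_t−Δȳ)² = 817.0771
r_1(Δy) = -30.6033 / 817.0771 = -0.037

-0.037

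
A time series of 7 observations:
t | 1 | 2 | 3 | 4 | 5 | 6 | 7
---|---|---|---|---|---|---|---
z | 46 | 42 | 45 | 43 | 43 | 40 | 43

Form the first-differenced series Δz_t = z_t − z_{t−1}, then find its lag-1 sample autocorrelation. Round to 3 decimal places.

First differences Δz: -4, 3, -2, 0, -3, 3
Mean of differences = -0.5000
Numerator Σ(Δz_t−Δz̄)(Δz_{t+1}−Δz̄) = -28.2500
Denominator Σ(Δz_t−Δz̄)² = 45.5000
r_1(Δz) = -28.2500 / 45.5000 = -0.621

-0.621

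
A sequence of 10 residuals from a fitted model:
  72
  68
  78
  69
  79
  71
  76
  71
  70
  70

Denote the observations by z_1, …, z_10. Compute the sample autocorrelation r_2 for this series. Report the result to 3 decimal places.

0.557

Mean z̄ = (72 + 68 + 78 + 69 + 79 + 71 + 76 + 71 + 70 + 70)/10 = 72.4000
Numerator Σ_{t=1}^{8}(z_t−z̄)(z_{t+2}−z̄) = 74.8800
Denominator Σ(z_t−z̄)² = 134.4000
r_2 = 74.8800 / 134.4000 = 0.557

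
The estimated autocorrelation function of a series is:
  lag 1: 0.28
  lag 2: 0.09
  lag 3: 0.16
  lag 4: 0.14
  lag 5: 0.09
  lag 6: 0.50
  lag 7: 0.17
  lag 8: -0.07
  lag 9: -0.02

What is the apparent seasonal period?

6

The largest autocorrelation is r_6 = 0.50; the remaining lags stay at or below 0.28. The elevated value at lag 1 (0.28), dropping to 0.09 at lag 2, reflects decaying short-term dependence rather than seasonality.
The dominant spike at lag 6 indicates a seasonal period of 6.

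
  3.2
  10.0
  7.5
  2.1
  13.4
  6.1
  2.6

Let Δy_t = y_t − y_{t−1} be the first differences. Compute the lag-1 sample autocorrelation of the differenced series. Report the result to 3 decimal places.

First differences Δy: 6.8, -2.5, -5.4, 11.3, -7.3, -3.5
Mean of differences = -0.1000
Numerator Σ(Δy_t−Δȳ)(Δy_{t+1}−Δȳ) = -121.8600
Denominator Σ(Δy_t−Δȳ)² = 274.8200
r_1(Δy) = -121.8600 / 274.8200 = -0.443

-0.443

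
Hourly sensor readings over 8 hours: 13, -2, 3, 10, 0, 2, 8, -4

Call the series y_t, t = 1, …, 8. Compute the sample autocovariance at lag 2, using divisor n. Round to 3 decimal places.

Mean ȳ = (13 − 2 + 3 + 10 + 0 + 2 + 8 − 4)/8 = 3.7500
Deviations: 9.2500, -5.7500, -0.7500, 6.2500, -3.7500, -1.7500, 4.2500, -7.7500
Σ_{t=1}^{6}(y_t−ȳ)(y_{t+2}−ȳ) = -53.3750
γ_2 = -53.3750 / 8 = -6.672

-6.672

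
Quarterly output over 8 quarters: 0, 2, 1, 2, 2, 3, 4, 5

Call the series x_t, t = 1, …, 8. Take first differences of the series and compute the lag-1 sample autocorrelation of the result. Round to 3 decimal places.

-0.541

First differences Δx: 2, -1, 1, 0, 1, 1, 1
Mean of differences = 0.7143
Numerator Σ(Δx_t−Δx̄)(Δx_{t+1}−Δx̄) = -2.9388
Denominator Σ(Δx_t−Δx̄)² = 5.4286
r_1(Δx) = -2.9388 / 5.4286 = -0.541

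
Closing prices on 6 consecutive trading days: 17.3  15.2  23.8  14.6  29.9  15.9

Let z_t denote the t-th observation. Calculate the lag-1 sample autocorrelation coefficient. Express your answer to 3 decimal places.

Mean z̄ = (17.3 + 15.2 + 23.8 + 14.6 + 29.9 + 15.9)/6 = 19.4500
Deviations from mean: -2.1500, -4.2500, 4.3500, -4.8500, 10.4500, -3.5500
Σ(z_t−z̄)(z_{t+1}−z̄) = (9.1375) + (-18.4875) + (-21.0975) + (-50.6825) + (-37.0975) = -118.2275
Denominator Σ(z_t−z̄)² = 186.9350
r_1 = -118.2275 / 186.9350 = -0.632

-0.632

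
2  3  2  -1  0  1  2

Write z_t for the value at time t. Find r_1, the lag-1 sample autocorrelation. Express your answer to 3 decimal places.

0.343

Mean z̄ = (2 + 3 + 2 − 1 + 0 + 1 + 2)/7 = 1.2857
Numerator Σ_{t=1}^{6}(z_t−z̄)(z_{t+1}−z̄) = 3.9184
Denominator Σ(z_t−z̄)² = 11.4286
r_1 = 3.9184 / 11.4286 = 0.343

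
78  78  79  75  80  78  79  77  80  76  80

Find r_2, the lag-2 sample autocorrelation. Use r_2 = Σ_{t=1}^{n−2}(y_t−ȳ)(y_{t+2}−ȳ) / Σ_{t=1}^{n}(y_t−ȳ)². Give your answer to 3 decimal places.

0.419

Mean ȳ = (78 + 78 + 79 + 75 + 80 + 78 + 79 + 77 + 80 + 76 + 80)/11 = 78.1818
Numerator Σ_{t=1}^{9}(y_t−ȳ)(y_{t+2}−ȳ) = 11.5702
Denominator Σ(y_t−ȳ)² = 27.6364
r_2 = 11.5702 / 27.6364 = 0.419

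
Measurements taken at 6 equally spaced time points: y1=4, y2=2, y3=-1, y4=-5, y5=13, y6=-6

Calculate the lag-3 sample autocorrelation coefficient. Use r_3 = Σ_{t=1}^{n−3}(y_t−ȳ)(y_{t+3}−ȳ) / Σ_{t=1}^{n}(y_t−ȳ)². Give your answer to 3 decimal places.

Mean ȳ = (4 + 2 − 1 − 5 + 13 − 6)/6 = 1.1667
Deviations from mean: 2.8333, 0.8333, -2.1667, -6.1667, 11.8333, -7.1667
Σ(y_t−ȳ)(y_{t+3}−ȳ) = (-17.4722) + (9.8611) + (15.5278) = 7.9167
Denominator Σ(y_t−ȳ)² = 242.8333
r_3 = 7.9167 / 242.8333 = 0.033

0.033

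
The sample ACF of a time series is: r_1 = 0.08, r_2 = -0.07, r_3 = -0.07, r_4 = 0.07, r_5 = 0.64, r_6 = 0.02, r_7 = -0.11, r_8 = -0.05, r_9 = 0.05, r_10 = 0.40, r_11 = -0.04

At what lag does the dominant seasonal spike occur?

5

The largest autocorrelation is r_5 = 0.64, with a weaker echo at lag 10 (0.40); the remaining lags stay at or below 0.08.
The dominant spike at lag 5 indicates a seasonal period of 5.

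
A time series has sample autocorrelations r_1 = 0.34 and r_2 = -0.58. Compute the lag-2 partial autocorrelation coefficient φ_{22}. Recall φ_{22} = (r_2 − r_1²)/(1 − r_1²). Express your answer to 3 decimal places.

-0.787

φ_{22} = (r_2 − r_1²) / (1 − r_1²)
r_1² = (0.34)² = 0.1156
Numerator = -0.58 − 0.1156 = -0.6956; denominator = 1 − 0.1156 = 0.8844
φ_{22} = -0.6956 / 0.8844 = -0.787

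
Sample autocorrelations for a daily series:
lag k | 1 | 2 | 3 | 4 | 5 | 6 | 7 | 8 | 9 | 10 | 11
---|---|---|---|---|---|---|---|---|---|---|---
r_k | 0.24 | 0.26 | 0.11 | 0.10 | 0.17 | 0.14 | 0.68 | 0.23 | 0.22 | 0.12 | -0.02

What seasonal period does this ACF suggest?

The largest autocorrelation is r_7 = 0.68; the remaining lags stay at or below 0.26.
The dominant spike at lag 7 indicates a seasonal period of 7.

7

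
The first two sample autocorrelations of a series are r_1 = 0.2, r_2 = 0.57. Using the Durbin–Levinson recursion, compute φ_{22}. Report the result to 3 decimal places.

φ_{22} = (r_2 − r_1²) / (1 − r_1²)
r_1² = (0.2)² = 0.04
Numerator = 0.57 − 0.0400 = 0.5300; denominator = 1 − 0.0400 = 0.9600
φ_{22} = 0.5300 / 0.9600 = 0.552

0.552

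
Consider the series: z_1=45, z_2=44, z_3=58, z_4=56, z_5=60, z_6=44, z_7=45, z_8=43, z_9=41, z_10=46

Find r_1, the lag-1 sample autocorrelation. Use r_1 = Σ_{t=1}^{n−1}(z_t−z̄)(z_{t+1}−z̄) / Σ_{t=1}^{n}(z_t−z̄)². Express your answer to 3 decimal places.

0.401

Mean z̄ = (45 + 44 + 58 + 56 + 60 + 44 + 45 + 43 + 41 + 46)/10 = 48.2000
Numerator Σ_{t=1}^{9}(z_t−z̄)(z_{t+1}−z̄) = 174.5600
Denominator Σ(z_t−z̄)² = 435.6000
r_1 = 174.5600 / 435.6000 = 0.401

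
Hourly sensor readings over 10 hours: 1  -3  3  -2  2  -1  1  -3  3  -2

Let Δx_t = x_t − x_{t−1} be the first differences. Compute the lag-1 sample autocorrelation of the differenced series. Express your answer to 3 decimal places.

First differences Δx: -4, 6, -5, 4, -3, 2, -4, 6, -5
Mean of differences = -0.3333
Numerator Σ(Δx_t−Δx̄)(Δx_{t+1}−Δx̄) = -152.1111
Denominator Σ(Δx_t−Δx̄)² = 182.0000
r_1(Δx) = -152.1111 / 182.0000 = -0.836

-0.836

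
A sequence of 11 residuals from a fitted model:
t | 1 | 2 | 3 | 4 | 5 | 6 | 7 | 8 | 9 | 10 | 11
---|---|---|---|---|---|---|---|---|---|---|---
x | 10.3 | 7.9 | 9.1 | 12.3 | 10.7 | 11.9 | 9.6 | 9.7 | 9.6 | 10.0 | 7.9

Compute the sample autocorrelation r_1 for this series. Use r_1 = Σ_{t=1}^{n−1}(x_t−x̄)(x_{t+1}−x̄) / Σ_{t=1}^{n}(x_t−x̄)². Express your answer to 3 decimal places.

0.086

Mean x̄ = (10.3 + 7.9 + 9.1 + 12.3 + 10.7 + 11.9 + 9.6 + 9.7 + 9.6 + 10.0 + 7.9)/11 = 9.9091
Numerator Σ_{t=1}^{10}(x_t−x̄)(x_{t+1}−x̄) = 1.6745
Denominator Σ(x_t−x̄)² = 19.4291
r_1 = 1.6745 / 19.4291 = 0.086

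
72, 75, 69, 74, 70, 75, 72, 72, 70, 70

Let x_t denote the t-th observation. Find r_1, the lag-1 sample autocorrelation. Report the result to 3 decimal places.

Mean x̄ = (72 + 75 + 69 + 74 + 70 + 75 + 72 + 72 + 70 + 70)/10 = 71.9000
Numerator Σ_{t=1}^{9}(x_t−x̄)(x_{t+1}−x̄) = -20.9100
Denominator Σ(x_t−x̄)² = 42.9000
r_1 = -20.9100 / 42.9000 = -0.487

-0.487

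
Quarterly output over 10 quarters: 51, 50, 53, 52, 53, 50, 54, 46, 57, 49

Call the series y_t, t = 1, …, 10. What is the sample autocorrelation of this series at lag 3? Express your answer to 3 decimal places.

Mean ȳ = (51 + 50 + 53 + 52 + 53 + 50 + 54 + 46 + 57 + 49)/10 = 51.5000
Numerator Σ_{t=1}^{7}(y_t−ȳ)(y_{t+3}−ȳ) = -26.2500
Denominator Σ(y_t−ȳ)² = 82.5000
r_3 = -26.2500 / 82.5000 = -0.318

-0.318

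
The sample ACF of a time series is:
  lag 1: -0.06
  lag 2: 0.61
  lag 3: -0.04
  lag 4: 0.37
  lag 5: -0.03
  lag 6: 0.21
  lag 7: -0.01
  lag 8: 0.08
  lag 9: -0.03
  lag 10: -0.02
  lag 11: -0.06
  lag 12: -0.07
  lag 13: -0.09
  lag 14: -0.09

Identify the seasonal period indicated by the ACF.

The largest autocorrelation is r_2 = 0.61, with weaker echoes at lags 4 (0.37) and 6 (0.21); the remaining lags stay at or below 0.08.
The dominant spike at lag 2 indicates a seasonal period of 2.

2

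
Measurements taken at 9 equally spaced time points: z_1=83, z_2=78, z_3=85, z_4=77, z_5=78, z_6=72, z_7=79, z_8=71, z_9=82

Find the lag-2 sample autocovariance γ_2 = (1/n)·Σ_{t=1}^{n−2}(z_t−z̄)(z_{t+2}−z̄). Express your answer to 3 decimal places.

9.605

Mean z̄ = (83 + 78 + 85 + 77 + 78 + 72 + 79 + 71 + 82)/9 = 78.3333
Σ_{t=1}^{7}(z_t−z̄)(z_{t+2}−z̄) = 86.4444
γ_2 = 86.4444 / 9 = 9.605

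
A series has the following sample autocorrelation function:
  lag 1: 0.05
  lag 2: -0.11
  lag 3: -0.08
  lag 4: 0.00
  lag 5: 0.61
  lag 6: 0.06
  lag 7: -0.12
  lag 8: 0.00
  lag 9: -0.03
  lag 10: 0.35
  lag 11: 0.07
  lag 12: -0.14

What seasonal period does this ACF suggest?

5

The largest autocorrelation is r_5 = 0.61, with a weaker echo at lag 10 (0.35); the remaining lags stay at or below 0.07.
The dominant spike at lag 5 indicates a seasonal period of 5.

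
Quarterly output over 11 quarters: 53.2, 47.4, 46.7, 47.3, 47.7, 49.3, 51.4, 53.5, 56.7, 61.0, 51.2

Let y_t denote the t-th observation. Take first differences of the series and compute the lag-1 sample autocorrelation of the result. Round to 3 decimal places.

First differences Δy: -5.8, -0.7, 0.6, 0.4, 1.6, 2.1, 2.1, 3.2, 4.3, -9.8
Mean of differences = -0.2000
Numerator Σ(Δy_t−Δȳ)(Δy_{t+1}−Δȳ) = -6.6900
Denominator Σ(Δy_t−Δȳ)² = 170.4000
r_1(Δy) = -6.6900 / 170.4000 = -0.039

-0.039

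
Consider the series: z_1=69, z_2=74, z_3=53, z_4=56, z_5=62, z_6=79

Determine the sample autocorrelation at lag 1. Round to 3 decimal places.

0.054

Mean z̄ = (69 + 74 + 53 + 56 + 62 + 79)/6 = 65.5000
Deviations from mean: 3.5000, 8.5000, -12.5000, -9.5000, -3.5000, 13.5000
Numerator Σ_{t=1}^{5}(z_t−z̄)(z_{t+1}−z̄) = 28.2500
Denominator Σ(z_t−z̄)² = 525.5000
r_1 = 28.2500 / 525.5000 = 0.054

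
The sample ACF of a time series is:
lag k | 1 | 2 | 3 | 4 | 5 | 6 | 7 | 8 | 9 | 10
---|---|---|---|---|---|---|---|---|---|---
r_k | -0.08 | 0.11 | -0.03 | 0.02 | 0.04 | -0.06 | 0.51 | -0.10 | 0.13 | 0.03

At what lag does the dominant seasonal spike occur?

7

The largest autocorrelation is r_7 = 0.51; the remaining lags stay at or below 0.13.
The dominant spike at lag 7 indicates a seasonal period of 7.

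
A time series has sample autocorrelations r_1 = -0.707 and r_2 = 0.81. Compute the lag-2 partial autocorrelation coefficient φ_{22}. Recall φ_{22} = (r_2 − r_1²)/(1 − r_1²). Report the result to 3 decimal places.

0.620

φ_{22} = (r_2 − r_1²) / (1 − r_1²)
r_1² = (-0.707)² = 0.499849
Numerator = 0.81 − 0.4998 = 0.3102; denominator = 1 − 0.4998 = 0.5002
φ_{22} = 0.3102 / 0.5002 = 0.620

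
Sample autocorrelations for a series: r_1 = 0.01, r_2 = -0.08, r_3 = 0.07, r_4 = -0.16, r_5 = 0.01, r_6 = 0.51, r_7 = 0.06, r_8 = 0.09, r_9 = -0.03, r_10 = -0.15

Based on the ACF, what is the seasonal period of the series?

The largest autocorrelation is r_6 = 0.51; the remaining lags stay at or below 0.09.
The dominant spike at lag 6 indicates a seasonal period of 6.

6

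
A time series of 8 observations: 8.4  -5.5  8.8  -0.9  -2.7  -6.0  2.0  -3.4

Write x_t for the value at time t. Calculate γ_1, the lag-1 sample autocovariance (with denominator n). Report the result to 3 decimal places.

Mean x̄ = (8.4 − 5.5 + 8.8 − 0.9 − 2.7 − 6.0 + 2.0 − 3.4)/8 = 0.0875
Σ_{t=1}^{7}(x_t−x̄)(x_{t+1}−x̄) = -102.3214
γ_1 = -102.3214 / 8 = -12.790

-12.790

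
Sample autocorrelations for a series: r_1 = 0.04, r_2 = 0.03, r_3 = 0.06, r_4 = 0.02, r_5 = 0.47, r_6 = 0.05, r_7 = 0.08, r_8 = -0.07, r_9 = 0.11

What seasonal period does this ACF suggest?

5

The largest autocorrelation is r_5 = 0.47; the remaining lags stay at or below 0.11.
The dominant spike at lag 5 indicates a seasonal period of 5.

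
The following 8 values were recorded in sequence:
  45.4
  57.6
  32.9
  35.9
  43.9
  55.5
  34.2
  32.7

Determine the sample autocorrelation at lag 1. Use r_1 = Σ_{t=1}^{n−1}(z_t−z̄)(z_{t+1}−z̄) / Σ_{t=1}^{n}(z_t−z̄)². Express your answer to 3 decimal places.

Mean z̄ = (45.4 + 57.6 + 32.9 + 35.9 + 43.9 + 55.5 + 34.2 + 32.7)/8 = 42.2625
Σ(z_t−z̄)(z_{t+1}−z̄) = (48.1214) + (-143.5973) + (59.5689) + (-10.4186) + (21.6764) + (-106.7273) + (77.0977) = -54.2789
Denominator Σ(z_t−z̄)² = 707.5788
r_1 = -54.2789 / 707.5788 = -0.077

-0.077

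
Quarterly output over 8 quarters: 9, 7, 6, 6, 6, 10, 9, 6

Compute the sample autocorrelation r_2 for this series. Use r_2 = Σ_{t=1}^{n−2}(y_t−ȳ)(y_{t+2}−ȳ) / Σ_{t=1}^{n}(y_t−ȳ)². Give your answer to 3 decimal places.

-0.467

Mean ȳ = (9 + 7 + 6 + 6 + 6 + 10 + 9 + 6)/8 = 7.3750
Σ(y_t−ȳ)(y_{t+2}−ȳ) = (-2.2344) + (0.5156) + (1.8906) + (-3.6094) + (-2.2344) + (-3.6094) = -9.2813
Denominator Σ(y_t−ȳ)² = 19.8750
r_2 = -9.2813 / 19.8750 = -0.467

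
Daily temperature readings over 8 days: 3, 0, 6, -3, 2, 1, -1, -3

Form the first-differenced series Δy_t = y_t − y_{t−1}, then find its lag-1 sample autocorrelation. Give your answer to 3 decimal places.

-0.759

First differences Δy: -3, 6, -9, 5, -1, -2, -2
Mean of differences = -0.8571
Numerator Σ(Δy_t−Δȳ)(Δy_{t+1}−Δȳ) = -117.5918
Denominator Σ(Δy_t−Δȳ)² = 154.8571
r_1(Δy) = -117.5918 / 154.8571 = -0.759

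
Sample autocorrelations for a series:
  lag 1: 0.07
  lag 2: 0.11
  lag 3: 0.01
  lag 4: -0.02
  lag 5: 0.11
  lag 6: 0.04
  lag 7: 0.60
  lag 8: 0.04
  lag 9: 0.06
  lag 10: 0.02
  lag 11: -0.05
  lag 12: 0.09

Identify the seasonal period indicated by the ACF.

The largest autocorrelation is r_7 = 0.60; the remaining lags stay at or below 0.11.
The dominant spike at lag 7 indicates a seasonal period of 7.

7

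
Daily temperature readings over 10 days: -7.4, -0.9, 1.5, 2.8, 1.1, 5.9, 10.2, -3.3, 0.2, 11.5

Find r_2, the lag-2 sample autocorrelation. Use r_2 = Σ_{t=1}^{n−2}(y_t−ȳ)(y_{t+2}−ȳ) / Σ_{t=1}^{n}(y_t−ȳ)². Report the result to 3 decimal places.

-0.292

Mean ȳ = (-7.4 − 0.9 + 1.5 + 2.8 + 1.1 + 5.9 + 10.2 − 3.3 + 0.2 + 11.5)/10 = 2.1600
Numerator Σ_{t=1}^{8}(y_t−ȳ)(y_{t+2}−ȳ) = -88.2532
Denominator Σ(y_t−ȳ)² = 302.2440
r_2 = -88.2532 / 302.2440 = -0.292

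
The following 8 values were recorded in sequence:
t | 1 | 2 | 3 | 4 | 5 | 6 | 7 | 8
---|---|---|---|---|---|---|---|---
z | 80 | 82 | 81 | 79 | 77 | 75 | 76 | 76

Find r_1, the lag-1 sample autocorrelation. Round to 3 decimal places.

Mean z̄ = (80 + 82 + 81 + 79 + 77 + 75 + 76 + 76)/8 = 78.2500
Numerator Σ_{t=1}^{7}(z_t−z̄)(z_{t+1}−z̄) = 34.4375
Denominator Σ(z_t−z̄)² = 47.5000
r_1 = 34.4375 / 47.5000 = 0.725

0.725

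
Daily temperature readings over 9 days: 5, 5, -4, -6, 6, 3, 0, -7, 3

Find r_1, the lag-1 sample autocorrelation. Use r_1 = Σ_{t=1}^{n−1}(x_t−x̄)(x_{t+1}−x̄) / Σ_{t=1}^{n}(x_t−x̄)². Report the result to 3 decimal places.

-0.043

Mean x̄ = (5 + 5 − 4 − 6 + 6 + 3 + 0 − 7 + 3)/9 = 0.5556
Numerator Σ_{t=1}^{8}(x_t−x̄)(x_{t+1}−x̄) = -8.6420
Denominator Σ(x_t−x̄)² = 202.2222
r_1 = -8.6420 / 202.2222 = -0.043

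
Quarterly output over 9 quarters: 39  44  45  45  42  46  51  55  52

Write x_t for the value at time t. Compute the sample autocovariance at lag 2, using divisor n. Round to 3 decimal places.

2.549

Mean x̄ = (39 + 44 + 45 + 45 + 42 + 46 + 51 + 55 + 52)/9 = 46.5556
Σ_{t=1}^{7}(x_t−x̄)(x_{t+2}−x̄) = 22.9383
γ_2 = 22.9383 / 9 = 2.549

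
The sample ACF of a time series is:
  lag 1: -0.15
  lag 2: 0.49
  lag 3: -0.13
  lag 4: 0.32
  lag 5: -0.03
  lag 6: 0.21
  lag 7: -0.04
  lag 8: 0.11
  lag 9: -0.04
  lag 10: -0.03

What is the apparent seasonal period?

The largest autocorrelation is r_2 = 0.49, with weaker echoes at lags 4 (0.32) and 6 (0.21); the remaining lags stay at or below 0.11.
The dominant spike at lag 2 indicates a seasonal period of 2.

2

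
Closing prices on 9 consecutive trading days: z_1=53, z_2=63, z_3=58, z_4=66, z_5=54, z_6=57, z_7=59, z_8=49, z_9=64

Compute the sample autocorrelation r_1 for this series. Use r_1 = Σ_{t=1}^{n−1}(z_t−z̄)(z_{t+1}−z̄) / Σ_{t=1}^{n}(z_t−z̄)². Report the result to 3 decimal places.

Mean z̄ = (53 + 63 + 58 + 66 + 54 + 57 + 59 + 49 + 64)/9 = 58.1111
Numerator Σ_{t=1}^{8}(z_t−z̄)(z_{t+1}−z̄) = -117.0123
Denominator Σ(z_t−z̄)² = 248.8889
r_1 = -117.0123 / 248.8889 = -0.470

-0.470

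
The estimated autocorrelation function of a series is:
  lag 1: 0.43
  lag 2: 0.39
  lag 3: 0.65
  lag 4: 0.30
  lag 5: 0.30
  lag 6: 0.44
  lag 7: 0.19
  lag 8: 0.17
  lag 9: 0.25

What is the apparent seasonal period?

3

The largest autocorrelation is r_3 = 0.65, with a weaker echo at lag 6 (0.44); the remaining lags stay at or below 0.43. The elevated value at lag 1 (0.43), dropping to 0.39 at lag 2, reflects decaying short-term dependence rather than seasonality.
The dominant spike at lag 3 indicates a seasonal period of 3.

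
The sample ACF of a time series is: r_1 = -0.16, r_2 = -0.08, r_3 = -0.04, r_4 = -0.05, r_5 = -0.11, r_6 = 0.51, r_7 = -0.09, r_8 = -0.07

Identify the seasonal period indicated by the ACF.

6

The largest autocorrelation is r_6 = 0.51; the remaining lags stay at or below -0.04.
The dominant spike at lag 6 indicates a seasonal period of 6.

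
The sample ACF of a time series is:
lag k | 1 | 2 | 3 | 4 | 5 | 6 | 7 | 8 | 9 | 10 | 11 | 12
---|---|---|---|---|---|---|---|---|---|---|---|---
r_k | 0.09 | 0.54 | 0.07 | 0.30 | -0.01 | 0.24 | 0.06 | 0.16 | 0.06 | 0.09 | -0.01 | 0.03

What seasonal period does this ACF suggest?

2

The largest autocorrelation is r_2 = 0.54, with weaker echoes at lags 4 (0.30), 6 (0.24) and 8 (0.16); the remaining lags stay at or below 0.09.
The dominant spike at lag 2 indicates a seasonal period of 2.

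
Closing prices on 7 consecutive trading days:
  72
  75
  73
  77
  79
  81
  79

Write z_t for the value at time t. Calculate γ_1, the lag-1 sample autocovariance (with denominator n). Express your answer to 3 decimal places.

Mean z̄ = (72 + 75 + 73 + 77 + 79 + 81 + 79)/7 = 76.5714
Σ_{t=1}^{6}(z_t−z̄)(z_{t+1}−z̄) = 33.8163
γ_1 = 33.8163 / 7 = 4.831

4.831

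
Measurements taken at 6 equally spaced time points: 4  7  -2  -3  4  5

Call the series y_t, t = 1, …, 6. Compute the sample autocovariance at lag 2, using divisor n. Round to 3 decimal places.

Mean ȳ = (4 + 7 − 2 − 3 + 4 + 5)/6 = 2.5000
Σ_{t=1}^{4}(y_t−ȳ)(y_{t+2}−ȳ) = -52.0000
γ_2 = -52.0000 / 6 = -8.667

-8.667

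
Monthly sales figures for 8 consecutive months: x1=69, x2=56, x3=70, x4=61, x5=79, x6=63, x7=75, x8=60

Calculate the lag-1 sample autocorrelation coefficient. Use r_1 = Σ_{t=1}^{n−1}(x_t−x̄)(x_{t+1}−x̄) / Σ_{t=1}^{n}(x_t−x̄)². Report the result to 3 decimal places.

Mean x̄ = (69 + 56 + 70 + 61 + 79 + 63 + 75 + 60)/8 = 66.6250
Numerator Σ_{t=1}^{7}(x_t−x̄)(x_{t+1}−x̄) = -280.3906
Denominator Σ(x_t−x̄)² = 441.8750
r_1 = -280.3906 / 441.8750 = -0.635

-0.635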